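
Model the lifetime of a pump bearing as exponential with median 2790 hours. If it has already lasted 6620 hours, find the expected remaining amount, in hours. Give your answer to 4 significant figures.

4025

For an exponential, median = ln(2)/λ, so λ = ln 2 / 2790 = 0.00024844 per hour.
By memorylessness, the remaining amount past any threshold is again Exp(λ) with mean 1/λ = 4025.12 hours.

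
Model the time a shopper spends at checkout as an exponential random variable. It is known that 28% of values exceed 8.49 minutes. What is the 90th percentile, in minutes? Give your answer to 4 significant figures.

15.36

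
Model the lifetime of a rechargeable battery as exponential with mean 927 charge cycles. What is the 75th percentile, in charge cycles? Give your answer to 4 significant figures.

1285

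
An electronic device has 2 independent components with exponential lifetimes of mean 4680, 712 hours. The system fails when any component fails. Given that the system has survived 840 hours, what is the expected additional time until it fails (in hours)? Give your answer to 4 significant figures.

First-failure rate Σλ = 1/4680 + 1/712 = 0.00161817.
By memorylessness the expected residual is 1/Σλ = 617.982 hours, regardless of the 840 already elapsed.

618.0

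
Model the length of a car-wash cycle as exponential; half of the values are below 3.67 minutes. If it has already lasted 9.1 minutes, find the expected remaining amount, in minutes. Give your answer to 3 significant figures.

5.29

For an exponential, median = ln(2)/λ, so λ = ln 2 / 3.67 = 0.188868 per minute.
By memorylessness, the remaining amount past any threshold is again Exp(λ) with mean 1/λ = 5.29469 minutes.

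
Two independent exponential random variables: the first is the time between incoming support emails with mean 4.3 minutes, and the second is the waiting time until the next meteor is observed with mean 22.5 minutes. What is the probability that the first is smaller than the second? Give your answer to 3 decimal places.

λ_1 = 1/4.3 = 0.232558, λ_2 = 1/22.5 = 0.0444444.
For independent exponentials, P(the first < the second) = λ_1/(λ_1+λ_2) = 0.232558/0.277003 ≈ 0.840.

0.840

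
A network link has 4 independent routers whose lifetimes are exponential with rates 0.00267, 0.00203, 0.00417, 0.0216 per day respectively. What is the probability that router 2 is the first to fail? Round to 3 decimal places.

0.067

The time to first failure is exponential with rate Σλ = 0.00267 + 0.00203 + 0.00417 + 0.0216 = 0.03047.
P(router 2 first) = λ_2/Σλ = 0.00203/0.03047 ≈ 0.067.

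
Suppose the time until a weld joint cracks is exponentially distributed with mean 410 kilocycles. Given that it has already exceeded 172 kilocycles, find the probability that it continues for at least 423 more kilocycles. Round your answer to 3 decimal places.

0.356

The rate is λ = 1/410 = 0.00243902 per kilocycle.
P(X > s+t | X > s) = e^(−λ(s+t))/e^(−λs) = e^(−λt), independent of s = 172.
P(X > 423) = e^(−1.0317) ≈ 0.356.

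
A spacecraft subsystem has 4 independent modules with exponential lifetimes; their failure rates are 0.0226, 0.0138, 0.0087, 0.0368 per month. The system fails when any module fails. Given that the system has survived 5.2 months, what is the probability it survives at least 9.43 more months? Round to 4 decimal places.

0.4619

Time to first failure ~ Exp(Σλ) with Σλ = 0.0819.
By memorylessness, P(T > 5.2+9.43 | T > 5.2) = P(T > 9.43) = e^(−0.0819·9.43) ≈ 0.4619.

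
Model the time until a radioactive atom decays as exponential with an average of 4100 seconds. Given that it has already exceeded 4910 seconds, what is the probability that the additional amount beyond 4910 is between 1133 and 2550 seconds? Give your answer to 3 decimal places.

The rate is λ = 1/4100 = 0.000243902 per second.
Memoryless: the residual past 4910 is again Exp(λ).
P(1133 < residual < 2550) = e^(−λ·1133) − e^(−λ·2550) = 0.75855 − 0.53690 ≈ 0.222.

0.222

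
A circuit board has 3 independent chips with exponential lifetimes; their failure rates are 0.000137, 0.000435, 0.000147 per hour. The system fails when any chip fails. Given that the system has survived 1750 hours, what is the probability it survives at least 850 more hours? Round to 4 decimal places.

0.5427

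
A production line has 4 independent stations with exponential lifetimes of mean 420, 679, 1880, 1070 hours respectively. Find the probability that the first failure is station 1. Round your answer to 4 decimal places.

0.4475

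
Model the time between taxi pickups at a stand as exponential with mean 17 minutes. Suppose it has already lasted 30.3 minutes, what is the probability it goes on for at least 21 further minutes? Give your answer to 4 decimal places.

0.2907

The rate is λ = 1/17 = 0.0588235 per minute.
The exponential is memoryless, so the remaining time is again Exp(λ): the condition X > 30.3 is irrelevant.
P(X > 21) = e^(−1.2353) ≈ 0.2907.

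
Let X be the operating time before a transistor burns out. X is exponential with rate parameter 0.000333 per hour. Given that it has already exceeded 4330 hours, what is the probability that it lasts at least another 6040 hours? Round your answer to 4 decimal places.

P(X > s+t | X > s) = e^(−λ(s+t))/e^(−λs) = e^(−λt), independent of s = 4330.
P(X > 6040) = e^(−2.0113) ≈ 0.1338.

0.1338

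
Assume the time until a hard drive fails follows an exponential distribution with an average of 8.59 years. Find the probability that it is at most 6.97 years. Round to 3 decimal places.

The rate is λ = 1/8.59 = 0.116414 per year.
P(X ≤ 6.97) = 1 − e^(−λ·6.97) = 1 − e^(−0.81141) ≈ 0.556.

0.556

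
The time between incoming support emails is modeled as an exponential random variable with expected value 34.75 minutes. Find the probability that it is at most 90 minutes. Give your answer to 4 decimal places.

0.9250

The rate is λ = 1/34.75 = 0.028777 per minute.
P(X ≤ 90) = 1 − e^(−λ·90) = 1 − e^(−2.5899) ≈ 0.9250.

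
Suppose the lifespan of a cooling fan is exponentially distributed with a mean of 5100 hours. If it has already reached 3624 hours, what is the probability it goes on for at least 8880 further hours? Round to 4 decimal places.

0.1753

The rate is λ = 1/5100 = 0.000196078 per hour.
The exponential is memoryless, so the remaining time is again Exp(λ): the condition X > 3624 is irrelevant.
P(X > 8880) = e^(−1.7412) ≈ 0.1753.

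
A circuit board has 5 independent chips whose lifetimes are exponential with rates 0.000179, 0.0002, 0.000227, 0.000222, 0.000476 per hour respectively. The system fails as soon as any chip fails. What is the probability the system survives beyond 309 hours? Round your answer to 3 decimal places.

0.668

The time to first failure is exponential with rate Σλ = 0.000179 + 0.0002 + 0.000227 + 0.000222 + 0.000476 = 0.001304.
P(min > 309) = e^(−0.001304·309) = e^(−0.40294) ≈ 0.668.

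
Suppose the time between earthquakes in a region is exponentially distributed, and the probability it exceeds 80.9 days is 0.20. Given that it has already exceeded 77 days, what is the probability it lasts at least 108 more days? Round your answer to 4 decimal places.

From e^(−λ·80.9) = 0.20, λ = −ln(0.20)/80.9 = 0.0198942.
Memoryless: P(X > 77+108 | X > 77) = P(X > 108) = e^(−0.0198942·108) ≈ 0.1167.

0.1167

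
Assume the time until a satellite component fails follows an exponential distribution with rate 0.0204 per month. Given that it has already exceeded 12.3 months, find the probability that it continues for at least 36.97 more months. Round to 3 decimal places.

0.470

P(X > s+t | X > s) = e^(−λ(s+t))/e^(−λs) = e^(−λt), independent of s = 12.3.
P(X > 36.97) = e^(−0.75419) ≈ 0.470.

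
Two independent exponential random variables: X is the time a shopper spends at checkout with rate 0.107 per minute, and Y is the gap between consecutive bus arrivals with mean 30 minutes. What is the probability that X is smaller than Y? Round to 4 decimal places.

λ_1 = 0.107, λ_2 = 1/30 = 0.0333333.
For independent exponentials, P(X < Y) = λ_1/(λ_1+λ_2) = 0.107/0.140333 ≈ 0.7625.

0.7625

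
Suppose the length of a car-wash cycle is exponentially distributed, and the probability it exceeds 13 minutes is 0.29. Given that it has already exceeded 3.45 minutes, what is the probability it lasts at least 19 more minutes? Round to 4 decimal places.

From e^(−λ·13) = 0.29, λ = −ln(0.29)/13 = 0.0952211.
Memoryless: P(X > 3.45+19 | X > 3.45) = P(X > 19) = e^(−0.0952211·19) ≈ 0.1638.

0.1638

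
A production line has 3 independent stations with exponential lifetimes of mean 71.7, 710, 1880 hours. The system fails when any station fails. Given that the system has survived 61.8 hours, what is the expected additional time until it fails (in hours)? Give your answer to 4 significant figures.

62.94

First-failure rate Σλ = 1/71.7 + 1/710 + 1/1880 = 0.0158874.
By memorylessness the expected residual is 1/Σλ = 62.9431 hours, regardless of the 61.8 already elapsed.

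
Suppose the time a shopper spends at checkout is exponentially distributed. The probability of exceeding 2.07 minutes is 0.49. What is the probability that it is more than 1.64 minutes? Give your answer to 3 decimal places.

e^(−λ·2.07) = 0.49 ⇒ λ = −ln(0.49)/2.07 = 0.344613.
P(X > 1.64) = e^(−0.344613·1.64) = e^(−0.56517) ≈ 0.568.

0.568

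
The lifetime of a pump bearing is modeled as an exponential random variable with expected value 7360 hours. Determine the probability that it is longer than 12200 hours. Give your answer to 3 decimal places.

The rate is λ = 1/7360 = 0.00013587 per hour.
P(X > 12200) = e^(−λ·12200) = e^(−1.6576) ≈ 0.191.

0.191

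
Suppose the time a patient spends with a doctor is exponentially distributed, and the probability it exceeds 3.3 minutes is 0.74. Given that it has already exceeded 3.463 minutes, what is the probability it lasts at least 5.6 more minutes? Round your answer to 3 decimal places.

0.600

From e^(−λ·3.3) = 0.74, λ = −ln(0.74)/3.3 = 0.091244.
Memoryless: P(X > 3.463+5.6 | X > 3.463) = P(X > 5.6) = e^(−0.091244·5.6) ≈ 0.600.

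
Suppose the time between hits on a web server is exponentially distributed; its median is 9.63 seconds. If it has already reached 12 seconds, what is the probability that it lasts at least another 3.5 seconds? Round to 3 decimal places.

For an exponential, median = ln(2)/λ, so λ = ln 2 / 9.63 = 0.0719779 per second.
P(X > s+t | X > s) = e^(−λ(s+t))/e^(−λs) = e^(−λt), independent of s = 12.
P(X > 3.5) = e^(−0.25192) ≈ 0.777.

0.777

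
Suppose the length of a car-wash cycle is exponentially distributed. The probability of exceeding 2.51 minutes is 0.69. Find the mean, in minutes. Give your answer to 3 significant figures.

e^(−λ·2.51) = 0.69 ⇒ λ = −ln(0.69)/2.51 = 0.147834.
Mean = 1/λ = 6.76434 minutes.

6.76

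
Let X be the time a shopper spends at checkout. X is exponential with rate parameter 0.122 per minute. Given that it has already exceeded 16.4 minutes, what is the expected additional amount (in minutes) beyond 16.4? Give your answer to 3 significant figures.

By memorylessness, the remaining amount past any threshold is again Exp(λ) with mean 1/λ = 8.19672 minutes.

8.20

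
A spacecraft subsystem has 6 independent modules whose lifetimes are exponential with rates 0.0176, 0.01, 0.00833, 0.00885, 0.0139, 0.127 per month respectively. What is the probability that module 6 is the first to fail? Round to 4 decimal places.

The time to first failure is exponential with rate Σλ = 0.0176 + 0.01 + 0.00833 + 0.00885 + 0.0139 + 0.127 = 0.18568.
P(module 6 first) = λ_6/Σλ = 0.127/0.18568 ≈ 0.6840.

0.6840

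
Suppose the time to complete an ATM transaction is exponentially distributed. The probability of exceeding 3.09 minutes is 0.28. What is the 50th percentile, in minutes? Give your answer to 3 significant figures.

1.68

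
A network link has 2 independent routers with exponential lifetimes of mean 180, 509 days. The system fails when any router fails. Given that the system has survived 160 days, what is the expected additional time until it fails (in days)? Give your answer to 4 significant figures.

133.0

First-failure rate Σλ = 1/180 + 1/509 = 0.00752019.
By memorylessness the expected residual is 1/Σλ = 132.975 days, regardless of the 160 already elapsed.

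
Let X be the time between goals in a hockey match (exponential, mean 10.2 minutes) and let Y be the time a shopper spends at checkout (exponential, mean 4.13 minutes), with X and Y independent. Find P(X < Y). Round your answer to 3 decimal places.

0.288

λ_1 = 1/10.2 = 0.0980392, λ_2 = 1/4.13 = 0.242131.
For independent exponentials, P(X < Y) = λ_1/(λ_1+λ_2) = 0.0980392/0.34017 ≈ 0.288.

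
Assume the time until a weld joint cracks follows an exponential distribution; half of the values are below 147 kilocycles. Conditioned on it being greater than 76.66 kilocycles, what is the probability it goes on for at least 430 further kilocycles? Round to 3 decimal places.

0.132

For an exponential, median = ln(2)/λ, so λ = ln 2 / 147 = 0.00471529 per kilocycle.
P(X > s+t | X > s) = e^(−λ(s+t))/e^(−λs) = e^(−λt), independent of s = 76.66.
P(X > 430) = e^(−2.0276) ≈ 0.132.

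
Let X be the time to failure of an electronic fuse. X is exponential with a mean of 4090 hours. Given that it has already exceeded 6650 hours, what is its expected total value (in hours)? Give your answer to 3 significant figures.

10700

The rate is λ = 1/4090 = 0.000244499 per hour.
By memorylessness, E[X | X > 6650] = 6650 + 1/λ = 6650 + 4090 = 10740 hours.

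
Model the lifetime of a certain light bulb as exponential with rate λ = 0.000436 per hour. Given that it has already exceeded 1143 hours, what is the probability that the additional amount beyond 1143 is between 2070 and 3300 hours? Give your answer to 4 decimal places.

Memoryless: the residual past 1143 is again Exp(λ).
P(2070 < residual < 3300) = e^(−λ·2070) − e^(−λ·3300) = 0.40555 − 0.23721 ≈ 0.1683.

0.1683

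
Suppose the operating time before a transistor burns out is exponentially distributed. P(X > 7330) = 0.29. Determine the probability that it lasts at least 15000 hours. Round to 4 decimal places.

0.0794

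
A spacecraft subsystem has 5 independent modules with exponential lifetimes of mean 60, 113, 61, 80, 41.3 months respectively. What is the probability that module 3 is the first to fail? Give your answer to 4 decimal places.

Rates: λ_i = 1/mean_i → 0.0166667, 0.00884956, 0.0163934, 0.0125, 0.0242131; Σλ = 0.0786227.
P(module 3 first) = λ_3/Σλ = 0.0163934/0.0786227 ≈ 0.2085.

0.2085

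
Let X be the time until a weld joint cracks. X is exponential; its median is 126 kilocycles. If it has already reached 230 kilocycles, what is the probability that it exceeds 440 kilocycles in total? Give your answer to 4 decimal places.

For an exponential, median = ln(2)/λ, so λ = ln 2 / 126 = 0.00550117 per kilocycle.
By the memoryless property, P(X > 230+210 | X > 230) = P(X > 210).
P(X > 210) = e^(−1.1552) ≈ 0.3150.

0.3150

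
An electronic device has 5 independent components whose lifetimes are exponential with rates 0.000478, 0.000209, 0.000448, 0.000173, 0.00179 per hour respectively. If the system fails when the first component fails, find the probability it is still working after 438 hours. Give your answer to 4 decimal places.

The time to first failure is exponential with rate Σλ = 0.000478 + 0.000209 + 0.000448 + 0.000173 + 0.00179 = 0.003098.
P(min > 438) = e^(−0.003098·438) = e^(−1.3569) ≈ 0.2575.

0.2575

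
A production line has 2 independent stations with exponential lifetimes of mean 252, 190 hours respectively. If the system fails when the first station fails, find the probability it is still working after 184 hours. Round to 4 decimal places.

0.1829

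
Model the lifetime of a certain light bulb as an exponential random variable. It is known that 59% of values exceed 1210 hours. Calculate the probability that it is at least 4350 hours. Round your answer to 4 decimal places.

e^(−λ·1210) = 0.59 ⇒ λ = −ln(0.59)/1210 = 0.00043606.
P(X > 4350) = e^(−0.00043606·4350) = e^(−1.8969) ≈ 0.1500.

0.1500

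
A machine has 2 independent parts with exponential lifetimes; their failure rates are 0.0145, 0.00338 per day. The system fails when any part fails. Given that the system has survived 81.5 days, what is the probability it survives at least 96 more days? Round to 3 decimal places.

0.180

Time to first failure ~ Exp(Σλ) with Σλ = 0.01788.
By memorylessness, P(T > 81.5+96 | T > 81.5) = P(T > 96) = e^(−0.01788·96) ≈ 0.180.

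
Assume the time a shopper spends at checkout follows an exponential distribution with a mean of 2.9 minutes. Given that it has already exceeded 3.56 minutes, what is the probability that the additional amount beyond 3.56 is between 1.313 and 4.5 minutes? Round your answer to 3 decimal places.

0.424

The rate is λ = 1/2.9 = 0.344828 per minute.
Memoryless: the residual past 3.56 is again Exp(λ).
P(1.313 < residual < 4.5) = e^(−λ·1.313) − e^(−λ·4.5) = 0.63587 − 0.21188 ≈ 0.424.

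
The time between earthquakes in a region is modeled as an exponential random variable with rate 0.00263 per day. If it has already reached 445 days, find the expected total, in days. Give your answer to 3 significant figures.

825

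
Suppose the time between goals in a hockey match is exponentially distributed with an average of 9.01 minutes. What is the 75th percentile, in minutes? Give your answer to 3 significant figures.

12.5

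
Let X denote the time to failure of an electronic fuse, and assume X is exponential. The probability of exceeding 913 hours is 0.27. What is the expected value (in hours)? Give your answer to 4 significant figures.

697.3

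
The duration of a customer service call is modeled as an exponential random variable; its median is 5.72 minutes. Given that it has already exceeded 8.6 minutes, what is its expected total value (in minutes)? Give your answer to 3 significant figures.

16.9

For an exponential, median = ln(2)/λ, so λ = ln 2 / 5.72 = 0.12118 per minute.
By memorylessness, E[X | X > 8.6] = 8.6 + 1/λ = 8.6 + 8.25222 = 16.8522 minutes.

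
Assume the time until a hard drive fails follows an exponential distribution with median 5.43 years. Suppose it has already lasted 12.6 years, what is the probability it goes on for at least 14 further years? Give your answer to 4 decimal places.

For an exponential, median = ln(2)/λ, so λ = ln 2 / 5.43 = 0.127651 per year.
By the memoryless property, P(X > 12.6+14 | X > 12.6) = P(X > 14).
P(X > 14) = e^(−1.7871) ≈ 0.1674.

0.1674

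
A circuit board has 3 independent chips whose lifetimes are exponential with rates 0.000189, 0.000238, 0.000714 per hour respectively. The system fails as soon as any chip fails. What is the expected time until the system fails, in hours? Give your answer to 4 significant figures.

876.4

The time to first failure is exponential with rate Σλ = 0.000189 + 0.000238 + 0.000714 = 0.001141.
E[min] = 1/Σλ = 1/0.001141 = 876.424 hours.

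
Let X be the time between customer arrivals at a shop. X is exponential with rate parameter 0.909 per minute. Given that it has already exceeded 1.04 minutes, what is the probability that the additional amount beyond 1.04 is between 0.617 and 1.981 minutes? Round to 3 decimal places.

Memoryless: the residual past 1.04 is again Exp(λ).
P(0.617 < residual < 1.981) = e^(−λ·0.617) − e^(−λ·1.981) = 0.57072 − 0.16518 ≈ 0.406.

0.406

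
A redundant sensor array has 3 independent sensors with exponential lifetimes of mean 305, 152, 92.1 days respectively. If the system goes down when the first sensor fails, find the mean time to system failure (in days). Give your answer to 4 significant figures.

The first failure time is exponential with rate Σλ_i = 1/305 + 1/152 + 1/92.1 = 0.0207154 per day.
E[min] = 1/Σλ = 1/0.0207154 = 48.2733 days.

48.27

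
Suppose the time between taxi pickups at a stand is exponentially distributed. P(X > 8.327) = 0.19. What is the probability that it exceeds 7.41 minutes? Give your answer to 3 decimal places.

0.228

e^(−λ·8.327) = 0.19 ⇒ λ = −ln(0.19)/8.327 = 0.199439.
P(X > 7.41) = e^(−0.199439·7.41) = e^(−1.4778) ≈ 0.228.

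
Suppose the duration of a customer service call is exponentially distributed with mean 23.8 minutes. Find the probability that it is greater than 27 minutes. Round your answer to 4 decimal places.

0.3216

The rate is λ = 1/23.8 = 0.0420168 per minute.
P(X > 27) = e^(−λ·27) = e^(−1.1345) ≈ 0.3216.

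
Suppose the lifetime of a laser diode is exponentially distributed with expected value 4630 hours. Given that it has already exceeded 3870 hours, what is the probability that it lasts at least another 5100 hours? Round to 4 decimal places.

0.3324

The rate is λ = 1/4630 = 0.000215983 per hour.
P(X > s+t | X > s) = e^(−λ(s+t))/e^(−λs) = e^(−λt), independent of s = 3870.
P(X > 5100) = e^(−1.1015) ≈ 0.3324.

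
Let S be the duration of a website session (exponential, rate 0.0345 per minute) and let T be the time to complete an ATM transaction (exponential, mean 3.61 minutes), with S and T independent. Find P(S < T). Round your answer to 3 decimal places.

0.111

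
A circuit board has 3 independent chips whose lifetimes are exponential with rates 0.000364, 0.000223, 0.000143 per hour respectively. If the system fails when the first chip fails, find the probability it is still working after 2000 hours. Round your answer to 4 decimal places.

The time to first failure is exponential with rate Σλ = 0.000364 + 0.000223 + 0.000143 = 0.00073.
P(min > 2000) = e^(−0.00073·2000) = e^(−1.46) ≈ 0.2322.

0.2322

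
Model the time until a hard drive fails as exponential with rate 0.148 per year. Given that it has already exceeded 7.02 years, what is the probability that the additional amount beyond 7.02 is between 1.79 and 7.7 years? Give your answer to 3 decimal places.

0.447

Memoryless: the residual past 7.02 is again Exp(λ).
P(1.79 < residual < 7.7) = e^(−λ·1.79) − e^(−λ·7.7) = 0.76727 − 0.31995 ≈ 0.447.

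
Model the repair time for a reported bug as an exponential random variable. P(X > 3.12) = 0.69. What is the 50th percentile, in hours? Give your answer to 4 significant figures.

5.828

e^(−λ·3.12) = 0.69 ⇒ λ = −ln(0.69)/3.12 = 0.118931.
50th percentile: 1 − e^(−λt) = 0.5, t = −ln(0.5)/λ = 5.82816 hours.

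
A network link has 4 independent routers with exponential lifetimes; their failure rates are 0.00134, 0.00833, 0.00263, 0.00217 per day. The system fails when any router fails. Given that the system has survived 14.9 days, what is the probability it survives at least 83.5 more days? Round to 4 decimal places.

0.2987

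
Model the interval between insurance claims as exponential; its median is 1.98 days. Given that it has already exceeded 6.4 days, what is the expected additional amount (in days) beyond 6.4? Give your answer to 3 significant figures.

For an exponential, median = ln(2)/λ, so λ = ln 2 / 1.98 = 0.350074 per day.
By memorylessness, the remaining amount past any threshold is again Exp(λ) with mean 1/λ = 2.85654 days.

2.86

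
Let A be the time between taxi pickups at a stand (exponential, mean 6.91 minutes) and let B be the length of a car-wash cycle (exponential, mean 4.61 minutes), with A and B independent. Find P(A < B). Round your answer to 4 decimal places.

0.4002

λ_1 = 1/6.91 = 0.144718, λ_2 = 1/4.61 = 0.21692.
For independent exponentials, P(A < B) = λ_1/(λ_1+λ_2) = 0.144718/0.361638 ≈ 0.4002.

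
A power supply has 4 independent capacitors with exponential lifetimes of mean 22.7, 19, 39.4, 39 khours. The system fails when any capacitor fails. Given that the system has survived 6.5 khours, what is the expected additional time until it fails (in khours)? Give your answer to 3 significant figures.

First-failure rate Σλ = 1/22.7 + 1/19 + 1/39.4 + 1/39 = 0.147706.
By memorylessness the expected residual is 1/Σλ = 6.7702 khours, regardless of the 6.5 already elapsed.

6.77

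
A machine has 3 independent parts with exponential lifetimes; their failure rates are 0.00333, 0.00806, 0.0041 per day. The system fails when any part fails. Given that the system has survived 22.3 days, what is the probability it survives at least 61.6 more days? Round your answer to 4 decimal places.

0.3851

Time to first failure ~ Exp(Σλ) with Σλ = 0.01549.
By memorylessness, P(T > 22.3+61.6 | T > 22.3) = P(T > 61.6) = e^(−0.01549·61.6) ≈ 0.3851.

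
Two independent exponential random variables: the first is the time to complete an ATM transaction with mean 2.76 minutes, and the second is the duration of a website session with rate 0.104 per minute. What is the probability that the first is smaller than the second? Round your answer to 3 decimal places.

0.777

λ_1 = 1/2.76 = 0.362319, λ_2 = 0.104.
For independent exponentials, P(the first < the second) = λ_1/(λ_1+λ_2) = 0.362319/0.466319 ≈ 0.777.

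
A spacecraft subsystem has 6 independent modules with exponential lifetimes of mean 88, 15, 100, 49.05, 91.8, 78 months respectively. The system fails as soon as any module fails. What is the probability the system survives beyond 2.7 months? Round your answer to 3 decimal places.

0.700

The first failure time is exponential with rate Σλ_i = 1/88 + 1/15 + 1/100 + 1/49.05 + 1/91.8 + 1/78 = 0.132131 per month.
P(min > 2.7) = e^(−0.132131·2.7) = e^(−0.35675) ≈ 0.700.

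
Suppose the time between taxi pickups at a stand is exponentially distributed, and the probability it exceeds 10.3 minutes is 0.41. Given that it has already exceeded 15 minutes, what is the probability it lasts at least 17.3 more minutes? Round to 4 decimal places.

From e^(−λ·10.3) = 0.41, λ = −ln(0.41)/10.3 = 0.0865629.
Memoryless: P(X > 15+17.3 | X > 15) = P(X > 17.3) = e^(−0.0865629·17.3) ≈ 0.2237.

0.2237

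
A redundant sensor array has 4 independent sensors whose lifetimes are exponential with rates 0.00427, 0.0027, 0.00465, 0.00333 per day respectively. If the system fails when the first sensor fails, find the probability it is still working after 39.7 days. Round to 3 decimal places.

0.552

The time to first failure is exponential with rate Σλ = 0.00427 + 0.0027 + 0.00465 + 0.00333 = 0.01495.
P(min > 39.7) = e^(−0.01495·39.7) = e^(−0.59352) ≈ 0.552.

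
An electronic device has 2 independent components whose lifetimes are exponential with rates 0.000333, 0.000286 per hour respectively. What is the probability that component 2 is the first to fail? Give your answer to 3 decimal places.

The time to first failure is exponential with rate Σλ = 0.000333 + 0.000286 = 0.000619.
P(component 2 first) = λ_2/Σλ = 0.000286/0.000619 ≈ 0.462.

0.462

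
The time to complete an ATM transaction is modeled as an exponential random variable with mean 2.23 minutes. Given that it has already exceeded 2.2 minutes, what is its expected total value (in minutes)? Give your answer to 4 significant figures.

4.430

The rate is λ = 1/2.23 = 0.44843 per minute.
By memorylessness, E[X | X > 2.2] = 2.2 + 1/λ = 2.2 + 2.23 = 4.43 minutes.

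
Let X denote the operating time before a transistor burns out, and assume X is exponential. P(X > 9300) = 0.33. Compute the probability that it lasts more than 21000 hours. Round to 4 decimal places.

0.0818

e^(−λ·9300) = 0.33 ⇒ λ = −ln(0.33)/9300 = 0.000119211.
P(X > 21000) = e^(−0.000119211·21000) = e^(−2.5034) ≈ 0.0818.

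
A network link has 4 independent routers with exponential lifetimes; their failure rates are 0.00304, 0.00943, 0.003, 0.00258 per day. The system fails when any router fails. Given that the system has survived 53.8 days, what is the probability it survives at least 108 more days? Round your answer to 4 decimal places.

0.1424

Time to first failure ~ Exp(Σλ) with Σλ = 0.01805.
By memorylessness, P(T > 53.8+108 | T > 53.8) = P(T > 108) = e^(−0.01805·108) ≈ 0.1424.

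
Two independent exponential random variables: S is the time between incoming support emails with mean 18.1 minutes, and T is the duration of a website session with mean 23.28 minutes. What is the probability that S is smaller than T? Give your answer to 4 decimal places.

0.5626

λ_1 = 1/18.1 = 0.0552486, λ_2 = 1/23.28 = 0.0429553.
For independent exponentials, P(S < T) = λ_1/(λ_1+λ_2) = 0.0552486/0.0982039 ≈ 0.5626.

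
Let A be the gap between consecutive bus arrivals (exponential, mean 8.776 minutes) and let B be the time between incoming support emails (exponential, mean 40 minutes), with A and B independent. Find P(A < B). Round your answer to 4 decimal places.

0.8201

λ_1 = 1/8.776 = 0.113947, λ_2 = 1/40 = 0.025.
For independent exponentials, P(A < B) = λ_1/(λ_1+λ_2) = 0.113947/0.138947 ≈ 0.8201.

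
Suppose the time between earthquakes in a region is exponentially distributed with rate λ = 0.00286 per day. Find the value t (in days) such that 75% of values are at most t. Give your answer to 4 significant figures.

Set 1 − e^(−λt) = 0.75, so t = −ln(0.25)/λ = 1.3863/0.00286 ≈ 484.718 days.

484.7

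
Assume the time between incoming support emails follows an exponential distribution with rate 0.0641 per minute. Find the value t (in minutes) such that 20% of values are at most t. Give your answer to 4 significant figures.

3.481

Set 1 − e^(−λt) = 0.2, so t = −ln(0.8)/λ = 0.22314/0.0641 ≈ 3.48118 minutes.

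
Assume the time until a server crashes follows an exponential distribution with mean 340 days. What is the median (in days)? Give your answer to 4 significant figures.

235.7

The rate is λ = 1/340 = 0.00294118 per day.
Set 1 − e^(−λt) = 0.5, so t = −ln(0.5)/λ = 0.69315/0.00294118 ≈ 235.67 days.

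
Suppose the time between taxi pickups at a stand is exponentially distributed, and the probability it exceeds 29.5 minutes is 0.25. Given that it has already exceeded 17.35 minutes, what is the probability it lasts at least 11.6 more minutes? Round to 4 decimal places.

From e^(−λ·29.5) = 0.25, λ = −ln(0.25)/29.5 = 0.046993.
Memoryless: P(X > 17.35+11.6 | X > 17.35) = P(X > 11.6) = e^(−0.046993·11.6) ≈ 0.5798.

0.5798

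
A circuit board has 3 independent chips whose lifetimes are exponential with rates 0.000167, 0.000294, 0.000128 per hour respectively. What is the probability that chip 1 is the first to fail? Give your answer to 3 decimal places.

0.284

The time to first failure is exponential with rate Σλ = 0.000167 + 0.000294 + 0.000128 = 0.000589.
P(chip 1 first) = λ_1/Σλ = 0.000167/0.000589 ≈ 0.284.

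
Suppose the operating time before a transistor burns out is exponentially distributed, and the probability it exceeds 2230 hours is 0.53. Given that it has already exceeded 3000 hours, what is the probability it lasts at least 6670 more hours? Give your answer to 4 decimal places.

From e^(−λ·2230) = 0.53, λ = −ln(0.53)/2230 = 0.000284699.
Memoryless: P(X > 3000+6670 | X > 3000) = P(X > 6670) = e^(−0.000284699·6670) ≈ 0.1497.

0.1497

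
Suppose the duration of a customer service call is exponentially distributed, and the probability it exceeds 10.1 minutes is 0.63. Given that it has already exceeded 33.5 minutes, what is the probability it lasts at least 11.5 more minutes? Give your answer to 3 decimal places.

From e^(−λ·10.1) = 0.63, λ = −ln(0.63)/10.1 = 0.0457461.
Memoryless: P(X > 33.5+11.5 | X > 33.5) = P(X > 11.5) = e^(−0.0457461·11.5) ≈ 0.591.

0.591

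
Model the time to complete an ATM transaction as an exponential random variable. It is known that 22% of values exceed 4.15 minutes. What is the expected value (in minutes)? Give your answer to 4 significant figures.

2.741

e^(−λ·4.15) = 0.22 ⇒ λ = −ln(0.22)/4.15 = 0.36485.
Mean = 1/λ = 2.74085 minutes.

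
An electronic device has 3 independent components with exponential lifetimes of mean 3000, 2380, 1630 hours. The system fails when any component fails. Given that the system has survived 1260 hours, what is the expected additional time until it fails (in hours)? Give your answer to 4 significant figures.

First-failure rate Σλ = 1/3000 + 1/2380 + 1/1630 = 0.001367.
By memorylessness the expected residual is 1/Σλ = 731.53 hours, regardless of the 1260 already elapsed.

731.5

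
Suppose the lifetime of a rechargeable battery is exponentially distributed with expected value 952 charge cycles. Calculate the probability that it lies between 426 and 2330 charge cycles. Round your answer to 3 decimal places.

The rate is λ = 1/952 = 0.00105042 per charge cycle.
P(426 < X < 2330) = e^(−λ·426) − e^(−λ·2330) = 0.63924 − 0.08651 ≈ 0.553.

0.553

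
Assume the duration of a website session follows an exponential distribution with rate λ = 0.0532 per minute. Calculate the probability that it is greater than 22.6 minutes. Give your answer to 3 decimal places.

0.300

P(X > 22.6) = e^(−λ·22.6) = e^(−1.2023) ≈ 0.300.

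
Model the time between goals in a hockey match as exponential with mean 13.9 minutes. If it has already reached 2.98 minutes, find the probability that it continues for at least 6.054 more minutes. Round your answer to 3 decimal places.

0.647

The rate is λ = 1/13.9 = 0.0719424 per minute.
P(X > s+t | X > s) = e^(−λ(s+t))/e^(−λs) = e^(−λt), independent of s = 2.98.
P(X > 6.054) = e^(−0.43554) ≈ 0.647.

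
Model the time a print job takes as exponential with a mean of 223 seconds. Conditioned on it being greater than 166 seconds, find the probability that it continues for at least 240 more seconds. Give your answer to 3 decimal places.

0.341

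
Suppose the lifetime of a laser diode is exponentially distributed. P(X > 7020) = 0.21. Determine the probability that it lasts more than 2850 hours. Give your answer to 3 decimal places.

0.531

e^(−λ·7020) = 0.21 ⇒ λ = −ln(0.21)/7020 = 0.000222314.
P(X > 2850) = e^(−0.000222314·2850) = e^(−0.6336) ≈ 0.531.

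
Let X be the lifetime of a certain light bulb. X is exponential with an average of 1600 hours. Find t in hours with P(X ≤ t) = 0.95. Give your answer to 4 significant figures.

4793

The rate is λ = 1/1600 = 0.000625 per hour.
Set 1 − e^(−λt) = 0.95, so t = −ln(0.05)/λ = 2.9957/0.000625 ≈ 4793.17 hours.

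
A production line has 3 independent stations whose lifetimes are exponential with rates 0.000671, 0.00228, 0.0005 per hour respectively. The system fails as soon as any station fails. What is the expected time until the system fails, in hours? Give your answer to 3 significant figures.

290

The time to first failure is exponential with rate Σλ = 0.000671 + 0.00228 + 0.0005 = 0.003451.
E[min] = 1/Σλ = 1/0.003451 = 289.771 hours.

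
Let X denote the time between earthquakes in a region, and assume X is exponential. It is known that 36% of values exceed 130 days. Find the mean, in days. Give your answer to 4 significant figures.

e^(−λ·130) = 0.36 ⇒ λ = −ln(0.36)/130 = 0.00785886.
Mean = 1/λ = 127.245 days.

127.2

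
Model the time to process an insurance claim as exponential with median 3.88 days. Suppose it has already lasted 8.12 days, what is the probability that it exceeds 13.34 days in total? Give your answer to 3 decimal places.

0.394

For an exponential, median = ln(2)/λ, so λ = ln 2 / 3.88 = 0.178646 per day.
The exponential is memoryless, so the remaining time is again Exp(λ): the condition X > 8.12 is irrelevant.
P(X > 5.22) = e^(−0.93253) ≈ 0.394.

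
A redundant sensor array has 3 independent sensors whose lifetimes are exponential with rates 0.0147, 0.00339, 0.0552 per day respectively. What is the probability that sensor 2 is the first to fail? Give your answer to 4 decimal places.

The time to first failure is exponential with rate Σλ = 0.0147 + 0.00339 + 0.0552 = 0.07329.
P(sensor 2 first) = λ_2/Σλ = 0.00339/0.07329 ≈ 0.0463.

0.0463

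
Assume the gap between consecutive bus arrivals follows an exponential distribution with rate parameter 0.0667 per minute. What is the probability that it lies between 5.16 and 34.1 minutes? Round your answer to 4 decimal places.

0.6060

P(5.16 < X < 34.1) = e^(−λ·5.16) − e^(−λ·34.1) = 0.70881 − 0.10285 ≈ 0.6060.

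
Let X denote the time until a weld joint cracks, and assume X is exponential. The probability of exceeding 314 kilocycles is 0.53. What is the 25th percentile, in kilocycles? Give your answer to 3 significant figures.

142

e^(−λ·314) = 0.53 ⇒ λ = −ln(0.53)/314 = 0.00202191.
25th percentile: 1 − e^(−λt) = 0.25, t = −ln(0.75)/λ = 142.283 kilocycles.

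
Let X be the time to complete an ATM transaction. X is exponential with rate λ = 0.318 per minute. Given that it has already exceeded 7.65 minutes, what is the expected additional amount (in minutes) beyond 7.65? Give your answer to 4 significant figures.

3.145

By memorylessness, the remaining amount past any threshold is again Exp(λ) with mean 1/λ = 3.14465 minutes.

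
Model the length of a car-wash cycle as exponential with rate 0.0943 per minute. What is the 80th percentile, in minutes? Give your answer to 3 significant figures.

Set 1 − e^(−λt) = 0.8, so t = −ln(0.2)/λ = 1.6094/0.0943 ≈ 17.0672 minutes.

17.1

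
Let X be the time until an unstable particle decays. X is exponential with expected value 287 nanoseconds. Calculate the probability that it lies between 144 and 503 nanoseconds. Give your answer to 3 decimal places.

0.432

The rate is λ = 1/287 = 0.00348432 per nanosecond.
P(144 < X < 503) = e^(−λ·144) − e^(−λ·503) = 0.60547 − 0.17332 ≈ 0.432.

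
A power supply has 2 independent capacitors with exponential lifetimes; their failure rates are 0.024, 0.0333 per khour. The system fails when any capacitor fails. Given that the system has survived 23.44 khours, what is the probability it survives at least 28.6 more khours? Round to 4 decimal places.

0.1942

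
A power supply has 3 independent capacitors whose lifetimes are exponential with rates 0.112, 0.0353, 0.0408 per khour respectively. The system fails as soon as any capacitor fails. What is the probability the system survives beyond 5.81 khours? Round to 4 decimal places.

0.3353

The time to first failure is exponential with rate Σλ = 0.112 + 0.0353 + 0.0408 = 0.1881.
P(min > 5.81) = e^(−0.1881·5.81) = e^(−1.0929) ≈ 0.3353.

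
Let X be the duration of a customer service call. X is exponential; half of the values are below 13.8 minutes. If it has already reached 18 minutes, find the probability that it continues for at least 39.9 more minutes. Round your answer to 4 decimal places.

For an exponential, median = ln(2)/λ, so λ = ln 2 / 13.8 = 0.0502281 per minute.
The exponential is memoryless, so the remaining time is again Exp(λ): the condition X > 18 is irrelevant.
P(X > 39.9) = e^(−2.0041) ≈ 0.1348.

0.1348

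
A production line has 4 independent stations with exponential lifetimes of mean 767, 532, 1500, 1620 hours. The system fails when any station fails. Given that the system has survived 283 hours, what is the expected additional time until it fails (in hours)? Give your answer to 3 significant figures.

First-failure rate Σλ = 1/767 + 1/532 + 1/1500 + 1/1620 = 0.00446743.
By memorylessness the expected residual is 1/Σλ = 223.842 hours, regardless of the 283 already elapsed.

224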